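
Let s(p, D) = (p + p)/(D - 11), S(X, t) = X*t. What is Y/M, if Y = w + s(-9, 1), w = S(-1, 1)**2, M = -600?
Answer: -7/1500 ≈ -0.0046667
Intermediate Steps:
s(p, D) = 2*p/(-11 + D) (s(p, D) = (2*p)/(-11 + D) = 2*p/(-11 + D))
w = 1 (w = (-1*1)**2 = (-1)**2 = 1)
Y = 14/5 (Y = 1 + 2*(-9)/(-11 + 1) = 1 + 2*(-9)/(-10) = 1 + 2*(-9)*(-1/10) = 1 + 9/5 = 14/5 ≈ 2.8000)
Y/M = (14/5)/(-600) = (14/5)*(-1/600) = -7/1500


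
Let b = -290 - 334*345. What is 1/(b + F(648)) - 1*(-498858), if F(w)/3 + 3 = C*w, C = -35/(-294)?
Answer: 402619811207/807083 ≈ 4.9886e+5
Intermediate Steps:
C = 5/42 (C = -35*(-1/294) = 5/42 ≈ 0.11905)
b = -115520 (b = -290 - 115230 = -115520)
F(w) = -9 + 5*w/14 (F(w) = -9 + 3*(5*w/42) = -9 + 5*w/14)
1/(b + F(648)) - 1*(-498858) = 1/(-115520 + (-9 + (5/14)*648)) - 1*(-498858) = 1/(-115520 + (-9 + 1620/7)) + 498858 = 1/(-115520 + 1557/7) + 498858 = 1/(-807083/7) + 498858 = -7/807083 + 498858 = 402619811207/807083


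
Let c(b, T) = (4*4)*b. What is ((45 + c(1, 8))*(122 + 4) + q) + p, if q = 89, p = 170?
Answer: 7945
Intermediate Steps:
c(b, T) = 16*b
((45 + c(1, 8))*(122 + 4) + q) + p = ((45 + 16*1)*(122 + 4) + 89) + 170 = ((45 + 16)*126 + 89) + 170 = (61*126 + 89) + 170 = (7686 + 89) + 170 = 7775 + 170 = 7945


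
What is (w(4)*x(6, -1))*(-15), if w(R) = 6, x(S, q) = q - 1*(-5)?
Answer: -360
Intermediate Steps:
x(S, q) = 5 + q (x(S, q) = q + 5 = 5 + q)
(w(4)*x(6, -1))*(-15) = (6*(5 - 1))*(-15) = (6*4)*(-15) = 24*(-15) = -360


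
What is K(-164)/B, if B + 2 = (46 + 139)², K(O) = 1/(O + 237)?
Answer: 1/2498279 ≈ 4.0028e-7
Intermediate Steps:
K(O) = 1/(237 + O)
B = 34223 (B = -2 + (46 + 139)² = -2 + 185² = -2 + 34225 = 34223)
K(-164)/B = 1/((237 - 164)*34223) = (1/34223)/73 = (1/73)*(1/34223) = 1/2498279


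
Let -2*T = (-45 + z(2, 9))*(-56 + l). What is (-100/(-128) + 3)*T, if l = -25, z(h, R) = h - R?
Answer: -127413/16 ≈ -7963.3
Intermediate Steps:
T = -2106 (T = -(-45 + (2 - 1*9))*(-56 - 25)/2 = -(-45 + (2 - 9))*(-81)/2 = -(-45 - 7)*(-81)/2 = -(-26)*(-81) = -1/2*4212 = -2106)
(-100/(-128) + 3)*T = (-100/(-128) + 3)*(-2106) = (-100*(-1/128) + 3)*(-2106) = (25/32 + 3)*(-2106) = (121/32)*(-2106) = -127413/16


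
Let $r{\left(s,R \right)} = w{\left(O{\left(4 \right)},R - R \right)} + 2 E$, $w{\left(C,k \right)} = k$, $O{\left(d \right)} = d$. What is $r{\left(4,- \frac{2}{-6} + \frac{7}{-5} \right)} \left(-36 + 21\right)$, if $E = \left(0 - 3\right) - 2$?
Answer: $150$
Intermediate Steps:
$E = -5$ ($E = -3 - 2 = -5$)
$r{\left(s,R \right)} = -10$ ($r{\left(s,R \right)} = \left(R - R\right) + 2 \left(-5\right) = 0 - 10 = -10$)
$r{\left(4,- \frac{2}{-6} + \frac{7}{-5} \right)} \left(-36 + 21\right) = - 10 \left(-36 + 21\right) = \left(-10\right) \left(-15\right) = 150$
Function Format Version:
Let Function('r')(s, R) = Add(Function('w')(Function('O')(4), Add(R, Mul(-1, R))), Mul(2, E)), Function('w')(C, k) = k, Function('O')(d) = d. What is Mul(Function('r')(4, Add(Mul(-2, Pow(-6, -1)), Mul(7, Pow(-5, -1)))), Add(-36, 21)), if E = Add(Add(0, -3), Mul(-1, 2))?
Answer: 150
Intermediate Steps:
E = -5 (E = Add(-3, -2) = -5)
Function('r')(s, R) = -10 (Function('r')(s, R) = Add(Add(R, Mul(-1, R)), Mul(2, -5)) = Add(0, -10) = -10)
Mul(Function('r')(4, Add(Mul(-2, Pow(-6, -1)), Mul(7, Pow(-5, -1)))), Add(-36, 21)) = Mul(-10, Add(-36, 21)) = Mul(-10, -15) = 150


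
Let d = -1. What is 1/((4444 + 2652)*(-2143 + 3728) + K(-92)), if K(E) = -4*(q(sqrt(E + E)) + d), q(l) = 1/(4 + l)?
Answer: 140589549/1581233703041873 - I*sqrt(46)/3162467406083746 ≈ 8.8911e-8 - 2.1446e-15*I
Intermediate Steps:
K(E) = 4 - 4/(4 + sqrt(2)*sqrt(E)) (K(E) = -4*(1/(4 + sqrt(E + E)) - 1) = -4*(1/(4 + sqrt(2*E)) - 1) = -4*(1/(4 + sqrt(2)*sqrt(E)) - 1) = -4*(-1 + 1/(4 + sqrt(2)*sqrt(E))) = 4 - 4/(4 + sqrt(2)*sqrt(E)))
1/((4444 + 2652)*(-2143 + 3728) + K(-92)) = 1/((4444 + 2652)*(-2143 + 3728) + (4 - 4/(4 + sqrt(2)*sqrt(-92)))) = 1/(7096*1585 + (4 - 4/(4 + sqrt(2)*(2*I*sqrt(23))))) = 1/(11247160 + (4 - 4/(4 + 2*I*sqrt(46)))) = 1/(11247164 - 4/(4 + 2*I*sqrt(46)))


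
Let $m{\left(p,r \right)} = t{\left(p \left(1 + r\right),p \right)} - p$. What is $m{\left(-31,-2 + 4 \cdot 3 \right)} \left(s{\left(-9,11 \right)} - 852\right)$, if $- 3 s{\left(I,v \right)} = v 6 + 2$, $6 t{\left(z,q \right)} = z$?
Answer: $\frac{203360}{9} \approx 22596.0$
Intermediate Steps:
$t{\left(z,q \right)} = \frac{z}{6}$
$m{\left(p,r \right)} = - p + \frac{p \left(1 + r\right)}{6}$ ($m{\left(p,r \right)} = \frac{p \left(1 + r\right)}{6} - p = - p + \frac{p \left(1 + r\right)}{6}$)
$s{\left(I,v \right)} = - \frac{2}{3} - 2 v$ ($s{\left(I,v \right)} = - \frac{v 6 + 2}{3} = - \frac{6 v + 2}{3} = - \frac{2 + 6 v}{3} = - \frac{2}{3} - 2 v$)
$m{\left(-31,-2 + 4 \cdot 3 \right)} \left(s{\left(-9,11 \right)} - 852\right) = \frac{1}{6} \left(-31\right) \left(-5 + \left(-2 + 4 \cdot 3\right)\right) \left(\left(- \frac{2}{3} - 22\right) - 852\right) = \frac{1}{6} \left(-31\right) \left(-5 + \left(-2 + 12\right)\right) \left(\left(- \frac{2}{3} - 22\right) - 852\right) = \frac{1}{6} \left(-31\right) \left(-5 + 10\right) \left(- \frac{68}{3} - 852\right) = \frac{1}{6} \left(-31\right) 5 \left(- \frac{2624}{3}\right) = \left(- \frac{155}{6}\right) \left(- \frac{2624}{3}\right) = \frac{203360}{9}$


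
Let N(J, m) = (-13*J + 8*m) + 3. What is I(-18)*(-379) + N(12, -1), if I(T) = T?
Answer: 6661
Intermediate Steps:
N(J, m) = 3 - 13*J + 8*m
I(-18)*(-379) + N(12, -1) = -18*(-379) + (3 - 13*12 + 8*(-1)) = 6822 + (3 - 156 - 8) = 6822 - 161 = 6661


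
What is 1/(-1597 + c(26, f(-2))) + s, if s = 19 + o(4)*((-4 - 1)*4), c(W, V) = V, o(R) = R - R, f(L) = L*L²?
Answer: 30494/1605 ≈ 18.999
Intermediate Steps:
f(L) = L³
o(R) = 0
s = 19 (s = 19 + 0*((-4 - 1)*4) = 19 + 0*(-5*4) = 19 + 0*(-20) = 19 + 0 = 19)
1/(-1597 + c(26, f(-2))) + s = 1/(-1597 + (-2)³) + 19 = 1/(-1597 - 8) + 19 = 1/(-1605) + 19 = -1/1605 + 19 = 30494/1605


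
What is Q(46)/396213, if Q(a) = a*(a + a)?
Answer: 4232/396213 ≈ 0.010681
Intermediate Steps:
Q(a) = 2*a² (Q(a) = a*(2*a) = 2*a²)
Q(46)/396213 = (2*46²)/396213 = (2*2116)*(1/396213) = 4232*(1/396213) = 4232/396213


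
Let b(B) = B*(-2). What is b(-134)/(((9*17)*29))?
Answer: 268/4437 ≈ 0.060401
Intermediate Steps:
b(B) = -2*B
b(-134)/(((9*17)*29)) = (-2*(-134))/(((9*17)*29)) = 268/((153*29)) = 268/4437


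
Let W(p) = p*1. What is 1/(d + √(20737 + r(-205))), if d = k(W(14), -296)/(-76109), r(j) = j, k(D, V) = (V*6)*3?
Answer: -24684/7239665311 + 4231249*√5133/43437991866 ≈ 0.0069754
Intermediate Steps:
W(p) = p
k(D, V) = 18*V (k(D, V) = (6*V)*3 = 18*V)
d = 144/2057 (d = (18*(-296))/(-76109) = -5328*(-1/76109) = 144/2057 ≈ 0.070005)
1/(d + √(20737 + r(-205))) = 1/(144/2057 + √(20737 - 205)) = 1/(144/2057 + √20532) = 1/(144/2057 + 2*√5133)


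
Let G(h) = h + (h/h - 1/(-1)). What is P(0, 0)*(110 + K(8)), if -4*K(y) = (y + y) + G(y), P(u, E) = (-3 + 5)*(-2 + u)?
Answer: -414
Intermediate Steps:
P(u, E) = -4 + 2*u (P(u, E) = 2*(-2 + u) = -4 + 2*u)
G(h) = 2 + h (G(h) = h + (1 - 1*(-1)) = h + (1 + 1) = h + 2 = 2 + h)
K(y) = -1/2 - 3*y/4 (K(y) = -((y + y) + (2 + y))/4 = -(2*y + (2 + y))/4 = -(2 + 3*y)/4 = -1/2 - 3*y/4)
P(0, 0)*(110 + K(8)) = (-4 + 2*0)*(110 + (-1/2 - 3/4*8)) = (-4 + 0)*(110 + (-1/2 - 6)) = -4*(110 - 13/2) = -4*207/2 = -414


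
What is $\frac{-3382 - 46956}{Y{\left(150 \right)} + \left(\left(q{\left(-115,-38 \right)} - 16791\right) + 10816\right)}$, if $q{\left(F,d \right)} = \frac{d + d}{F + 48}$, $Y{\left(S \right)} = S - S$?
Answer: $\frac{3372646}{400249} \approx 8.4264$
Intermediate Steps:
$Y{\left(S \right)} = 0$
$q{\left(F,d \right)} = \frac{2 d}{48 + F}$
$\frac{-3382 - 46956}{Y{\left(150 \right)} + \left(\left(q{\left(-115,-38 \right)} - 16791\right) + 10816\right)} = \frac{-3382 - 46956}{0 - \left(5975 + \frac{76}{48 - 115}\right)} = - \frac{50338}{0 + \left(\left(2 \left(-38\right) \frac{1}{-67} - 16791\right) + 10816\right)} = - \frac{50338}{0 + \left(\left(2 \left(-38\right) \left(- \frac{1}{67}\right) - 16791\right) + 10816\right)} = - \frac{50338}{0 + \left(\left(\frac{76}{67} - 16791\right) + 10816\right)} = - \frac{50338}{0 + \left(- \frac{1124921}{67} + 10816\right)} = - \frac{50338}{0 - \frac{400249}{67}} = - \frac{50338}{- \frac{400249}{67}} = \left(-50338\right) \left(- \frac{67}{400249}\right) = \frac{3372646}{400249}$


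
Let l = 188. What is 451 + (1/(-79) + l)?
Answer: 50480/79 ≈ 638.99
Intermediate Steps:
451 + (1/(-79) + l) = 451 + (1/(-79) + 188) = 451 + (-1/79 + 188) = 451 + 14851/79 = 50480/79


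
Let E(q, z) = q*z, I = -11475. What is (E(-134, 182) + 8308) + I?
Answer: -27555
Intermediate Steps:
(E(-134, 182) + 8308) + I = (-134*182 + 8308) - 11475 = (-24388 + 8308) - 11475 = -16080 - 11475 = -27555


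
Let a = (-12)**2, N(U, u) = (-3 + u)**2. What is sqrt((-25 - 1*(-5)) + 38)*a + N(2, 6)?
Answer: 9 + 432*sqrt(2) ≈ 619.94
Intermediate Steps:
a = 144
sqrt((-25 - 1*(-5)) + 38)*a + N(2, 6) = sqrt((-25 - 1*(-5)) + 38)*144 + (-3 + 6)**2 = sqrt((-25 + 5) + 38)*144 + 3**2 = sqrt(-20 + 38)*144 + 9 = sqrt(18)*144 + 9 = (3*sqrt(2))*144 + 9 = 432*sqrt(2) + 9 = 9 + 432*sqrt(2)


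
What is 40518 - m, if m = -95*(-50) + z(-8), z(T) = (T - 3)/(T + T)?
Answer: 572277/16 ≈ 35767.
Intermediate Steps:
z(T) = (-3 + T)/(2*T) (z(T) = (-3 + T)/((2*T)) = (-3 + T)*(1/(2*T)) = (-3 + T)/(2*T))
m = 76011/16 (m = -95*(-50) + (½)*(-3 - 8)/(-8) = 4750 + (½)*(-⅛)*(-11) = 4750 + 11/16 = 76011/16 ≈ 4750.7)
40518 - m = 40518 - 1*76011/16 = 40518 - 76011/16 = 572277/16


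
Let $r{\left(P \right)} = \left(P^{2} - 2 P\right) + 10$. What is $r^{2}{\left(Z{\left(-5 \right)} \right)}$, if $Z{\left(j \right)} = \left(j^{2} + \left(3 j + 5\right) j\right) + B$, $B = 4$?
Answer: $37124649$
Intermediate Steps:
$Z{\left(j \right)} = 4 + j^{2} + j \left(5 + 3 j\right)$ ($Z{\left(j \right)} = \left(j^{2} + \left(3 j + 5\right) j\right) + 4 = \left(j^{2} + \left(5 + 3 j\right) j\right) + 4 = \left(j^{2} + j \left(5 + 3 j\right)\right) + 4 = 4 + j^{2} + j \left(5 + 3 j\right)$)
$r{\left(P \right)} = 10 + P^{2} - 2 P$
$r^{2}{\left(Z{\left(-5 \right)} \right)} = \left(10 + \left(4 + 4 \left(-5\right)^{2} + 5 \left(-5\right)\right)^{2} - 2 \left(4 + 4 \left(-5\right)^{2} + 5 \left(-5\right)\right)\right)^{2} = \left(10 + \left(4 + 4 \cdot 25 - 25\right)^{2} - 2 \left(4 + 4 \cdot 25 - 25\right)\right)^{2} = \left(10 + \left(4 + 100 - 25\right)^{2} - 2 \left(4 + 100 - 25\right)\right)^{2} = \left(10 + 79^{2} - 158\right)^{2} = \left(10 + 6241 - 158\right)^{2} = 6093^{2} = 37124649$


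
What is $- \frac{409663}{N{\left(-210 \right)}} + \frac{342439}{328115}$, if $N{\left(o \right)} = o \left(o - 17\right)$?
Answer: $- \frac{23618501623}{3128248410} \approx -7.5501$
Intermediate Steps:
$N{\left(o \right)} = o \left(-17 + o\right)$
$- \frac{409663}{N{\left(-210 \right)}} + \frac{342439}{328115} = - \frac{409663}{\left(-210\right) \left(-17 - 210\right)} + \frac{342439}{328115} = - \frac{409663}{\left(-210\right) \left(-227\right)} + 342439 \cdot \frac{1}{328115} = - \frac{409663}{47670} + \frac{342439}{328115} = - \frac{23618501623}{3128248410}$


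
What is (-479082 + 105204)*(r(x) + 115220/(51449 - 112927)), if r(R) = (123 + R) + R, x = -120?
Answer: 1366177505094/30739 ≈ 4.4444e+7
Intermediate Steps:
r(R) = 123 + 2*R
(-479082 + 105204)*(r(x) + 115220/(51449 - 112927)) = (-479082 + 105204)*((123 + 2*(-120)) + 115220/(51449 - 112927)) = -373878*((123 - 240) + 115220/(-61478)) = -373878*(-117 + 115220*(-1/61478)) = -373878*(-117 - 57610/30739) = -373878*(-3654073/30739) = 1366177505094/30739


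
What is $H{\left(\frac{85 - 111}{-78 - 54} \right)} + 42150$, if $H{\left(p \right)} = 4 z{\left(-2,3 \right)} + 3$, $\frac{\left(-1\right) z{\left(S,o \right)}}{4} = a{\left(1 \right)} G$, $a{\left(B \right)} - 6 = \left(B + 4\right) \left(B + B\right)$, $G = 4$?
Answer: $41129$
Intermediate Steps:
$a{\left(B \right)} = 6 + 2 B \left(4 + B\right)$ ($a{\left(B \right)} = 6 + \left(B + 4\right) \left(B + B\right) = 6 + \left(4 + B\right) 2 B = 6 + 2 B \left(4 + B\right)$)
$z{\left(S,o \right)} = -256$ ($z{\left(S,o \right)} = - 4 \left(6 + 2 \cdot 1^{2} + 8 \cdot 1\right) 4 = - 4 \left(6 + 2 \cdot 1 + 8\right) 4 = - 4 \left(6 + 2 + 8\right) 4 = - 4 \cdot 16 \cdot 4 = \left(-4\right) 64 = -256$)
$H{\left(p \right)} = -1021$ ($H{\left(p \right)} = 4 \left(-256\right) + 3 = -1024 + 3 = -1021$)
$H{\left(\frac{85 - 111}{-78 - 54} \right)} + 42150 = -1021 + 42150 = 41129$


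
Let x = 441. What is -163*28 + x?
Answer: -4123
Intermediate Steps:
-163*28 + x = -163*28 + 441 = -4564 + 441 = -4123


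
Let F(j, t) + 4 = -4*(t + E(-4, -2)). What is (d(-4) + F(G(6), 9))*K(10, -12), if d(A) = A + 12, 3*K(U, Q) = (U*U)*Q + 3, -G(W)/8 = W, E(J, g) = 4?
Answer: 19152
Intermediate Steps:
G(W) = -8*W
K(U, Q) = 1 + Q*U²/3 (K(U, Q) = ((U*U)*Q + 3)/3 = (U²*Q + 3)/3 = (Q*U² + 3)/3 = (3 + Q*U²)/3 = 1 + Q*U²/3)
d(A) = 12 + A
F(j, t) = -20 - 4*t (F(j, t) = -4 - 4*(t + 4) = -4 - 4*(4 + t) = -4 + (-16 - 4*t) = -20 - 4*t)
(d(-4) + F(G(6), 9))*K(10, -12) = ((12 - 4) + (-20 - 4*9))*(1 + (⅓)*(-12)*10²) = (8 + (-20 - 36))*(1 + (⅓)*(-12)*100) = (8 - 56)*(1 - 400) = -48*(-399) = 19152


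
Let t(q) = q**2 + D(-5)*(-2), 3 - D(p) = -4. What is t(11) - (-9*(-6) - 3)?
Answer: 56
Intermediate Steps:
D(p) = 7 (D(p) = 3 - 1*(-4) = 3 + 4 = 7)
t(q) = -14 + q**2 (t(q) = q**2 + 7*(-2) = q**2 - 14 = -14 + q**2)
t(11) - (-9*(-6) - 3) = (-14 + 11**2) - (-9*(-6) - 3) = (-14 + 121) - (54 - 3) = 107 - 1*51 = 107 - 51 = 56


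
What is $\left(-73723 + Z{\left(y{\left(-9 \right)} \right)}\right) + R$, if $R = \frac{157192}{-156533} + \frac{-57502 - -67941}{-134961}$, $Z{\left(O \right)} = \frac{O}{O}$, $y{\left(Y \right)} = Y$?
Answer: $- \frac{1557462778240285}{21125850213} \approx -73723.0$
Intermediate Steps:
$Z{\left(O \right)} = 1$
$R = - \frac{22848837499}{21125850213}$ ($R = 157192 \left(- \frac{1}{156533}\right) + \left(-57502 + 67941\right) \left(- \frac{1}{134961}\right) = - \frac{157192}{156533} + 10439 \left(- \frac{1}{134961}\right) = - \frac{157192}{156533} - \frac{10439}{134961} = - \frac{22848837499}{21125850213} \approx -1.0816$)
$\left(-73723 + Z{\left(y{\left(-9 \right)} \right)}\right) + R = \left(-73723 + 1\right) - \frac{22848837499}{21125850213} = -73722 - \frac{22848837499}{21125850213} = - \frac{1557462778240285}{21125850213}$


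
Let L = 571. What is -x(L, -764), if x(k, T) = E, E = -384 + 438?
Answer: -54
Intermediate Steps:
E = 54
x(k, T) = 54
-x(L, -764) = -1*54 = -54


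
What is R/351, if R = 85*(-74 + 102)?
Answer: 2380/351 ≈ 6.7806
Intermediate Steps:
R = 2380 (R = 85*28 = 2380)
R/351 = 2380/351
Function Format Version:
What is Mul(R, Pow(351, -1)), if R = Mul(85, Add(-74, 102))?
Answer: Rational(2380, 351) ≈ 6.7806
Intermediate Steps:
R = 2380 (R = Mul(85, 28) = 2380)
Mul(R, Pow(351, -1)) = Mul(2380, Pow(351, -1)) = Mul(2380, Rational(1, 351)) = Rational(2380, 351)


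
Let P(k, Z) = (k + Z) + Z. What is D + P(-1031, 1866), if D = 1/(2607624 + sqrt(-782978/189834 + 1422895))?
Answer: (5402*sqrt(67528266613) + 7043192425*sqrt(189834))/(2*(sqrt(67528266613) + 1303812*sqrt(189834))) ≈ 2701.0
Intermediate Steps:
P(k, Z) = k + 2*Z (P(k, Z) = (Z + k) + Z = k + 2*Z)
D = 1/(2607624 + sqrt(12819160964212242)/94917) (D = 1/(2607624 + sqrt(-782978*1/189834 + 1422895)) = 1/(2607624 + sqrt(-391489/94917 + 1422895)) = 1/(2607624 + sqrt(135056533226/94917)) = 1/(2607624 + sqrt(12819160964212242)/94917) ≈ 3.8332e-7)
D + P(-1031, 1866) = sqrt(189834)/(2*(sqrt(67528266613) + 1303812*sqrt(189834))) + (-1031 + 2*1866) = sqrt(189834)/(2*(sqrt(67528266613) + 1303812*sqrt(189834))) + (-1031 + 3732) = sqrt(189834)/(2*(sqrt(67528266613) + 1303812*sqrt(189834))) + 2701 = 2701 + sqrt(189834)/(2*(sqrt(67528266613) + 1303812*sqrt(189834)))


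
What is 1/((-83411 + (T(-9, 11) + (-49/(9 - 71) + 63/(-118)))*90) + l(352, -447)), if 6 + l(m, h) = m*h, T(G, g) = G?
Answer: -1829/441791149 ≈ -4.1400e-6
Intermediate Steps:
l(m, h) = -6 + h*m (l(m, h) = -6 + m*h = -6 + h*m)
1/((-83411 + (T(-9, 11) + (-49/(9 - 71) + 63/(-118)))*90) + l(352, -447)) = 1/((-83411 + (-9 + (-49/(9 - 71) + 63/(-118)))*90) + (-6 - 447*352)) = 1/((-83411 + (-9 + (-49/(-62) + 63*(-1/118)))*90) + (-6 - 157344)) = 1/((-83411 + (-9 + (-49*(-1/62) - 63/118))*90) - 157350) = 1/((-83411 + (-9 + (49/62 - 63/118))*90) - 157350) = 1/((-83411 + (-9 + 469/1829)*90) - 157350) = 1/((-83411 - 15992/1829*90) - 157350) = 1/((-83411 - 1439280/1829) - 157350) = 1/(-153997999/1829 - 157350) = 1/(-441791149/1829) = -1829/441791149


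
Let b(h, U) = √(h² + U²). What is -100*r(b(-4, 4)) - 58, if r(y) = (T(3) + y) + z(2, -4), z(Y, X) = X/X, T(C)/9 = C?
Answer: -2858 - 400*√2 ≈ -3423.7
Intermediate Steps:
T(C) = 9*C
b(h, U) = √(U² + h²)
z(Y, X) = 1
r(y) = 28 + y (r(y) = (9*3 + y) + 1 = (27 + y) + 1 = 28 + y)
-100*r(b(-4, 4)) - 58 = -100*(28 + √(4² + (-4)²)) - 58 = -100*(28 + √(16 + 16)) - 58 = -100*(28 + √32) - 58 = -100*(28 + 4*√2) - 58 = (-2800 - 400*√2) - 58 = -2858 - 400*√2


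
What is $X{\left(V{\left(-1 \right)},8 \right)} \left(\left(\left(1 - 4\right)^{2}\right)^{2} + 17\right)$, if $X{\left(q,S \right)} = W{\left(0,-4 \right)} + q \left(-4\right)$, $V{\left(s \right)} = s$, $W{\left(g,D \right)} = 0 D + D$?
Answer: $0$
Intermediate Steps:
$W{\left(g,D \right)} = D$ ($W{\left(g,D \right)} = 0 + D = D$)
$X{\left(q,S \right)} = -4 - 4 q$ ($X{\left(q,S \right)} = -4 + q \left(-4\right) = -4 - 4 q$)
$X{\left(V{\left(-1 \right)},8 \right)} \left(\left(\left(1 - 4\right)^{2}\right)^{2} + 17\right) = \left(-4 - -4\right) \left(\left(\left(1 - 4\right)^{2}\right)^{2} + 17\right) = \left(-4 + 4\right) \left(\left(\left(-3\right)^{2}\right)^{2} + 17\right) = 0 \left(9^{2} + 17\right) = 0 \left(81 + 17\right) = 0 \cdot 98 = 0$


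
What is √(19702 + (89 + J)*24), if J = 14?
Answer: √22174 ≈ 148.91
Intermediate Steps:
√(19702 + (89 + J)*24) = √(19702 + (89 + 14)*24) = √(19702 + 103*24) = √(19702 + 2472) = √22174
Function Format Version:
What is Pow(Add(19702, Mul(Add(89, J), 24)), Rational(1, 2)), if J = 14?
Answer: Pow(22174, Rational(1, 2)) ≈ 148.91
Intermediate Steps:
Pow(Add(19702, Mul(Add(89, J), 24)), Rational(1, 2)) = Pow(Add(19702, Mul(Add(89, 14), 24)), Rational(1, 2)) = Pow(Add(19702, Mul(103, 24)), Rational(1, 2)) = Pow(Add(19702, 2472), Rational(1, 2)) = Pow(22174, Rational(1, 2))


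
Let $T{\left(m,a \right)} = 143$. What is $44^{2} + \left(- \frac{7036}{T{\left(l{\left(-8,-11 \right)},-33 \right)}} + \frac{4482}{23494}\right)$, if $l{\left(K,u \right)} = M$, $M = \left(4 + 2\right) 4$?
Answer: $\frac{3169802027}{1679821} \approx 1887.0$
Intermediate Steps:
$M = 24$ ($M = 6 \cdot 4 = 24$)
$l{\left(K,u \right)} = 24$
$44^{2} + \left(- \frac{7036}{T{\left(l{\left(-8,-11 \right)},-33 \right)}} + \frac{4482}{23494}\right) = 44^{2} + \left(- \frac{7036}{143} + \frac{4482}{23494}\right) = 1936 + \left(\left(-7036\right) \frac{1}{143} + 4482 \cdot \frac{1}{23494}\right) = 1936 + \left(- \frac{7036}{143} + \frac{2241}{11747}\right) = 1936 - \frac{82331429}{1679821} = \frac{3169802027}{1679821}$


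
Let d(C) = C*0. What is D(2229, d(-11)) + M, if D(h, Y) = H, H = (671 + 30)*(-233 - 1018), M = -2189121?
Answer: -3066072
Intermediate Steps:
H = -876951 (H = 701*(-1251) = -876951)
d(C) = 0
D(h, Y) = -876951
D(2229, d(-11)) + M = -876951 - 2189121 = -3066072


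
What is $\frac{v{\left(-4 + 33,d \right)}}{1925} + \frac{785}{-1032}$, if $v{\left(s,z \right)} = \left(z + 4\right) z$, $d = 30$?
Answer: $- \frac{91697}{397320} \approx -0.23079$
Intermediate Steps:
$v{\left(s,z \right)} = z \left(4 + z\right)$ ($v{\left(s,z \right)} = \left(4 + z\right) z = z \left(4 + z\right)$)
$\frac{v{\left(-4 + 33,d \right)}}{1925} + \frac{785}{-1032} = \frac{30 \left(4 + 30\right)}{1925} + \frac{785}{-1032} = 30 \cdot 34 \cdot \frac{1}{1925} + 785 \left(- \frac{1}{1032}\right) = 1020 \cdot \frac{1}{1925} - \frac{785}{1032} = \frac{204}{385} - \frac{785}{1032} = - \frac{91697}{397320}$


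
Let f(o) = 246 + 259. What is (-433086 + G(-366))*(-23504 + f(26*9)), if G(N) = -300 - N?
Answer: 9959026980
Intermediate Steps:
f(o) = 505
(-433086 + G(-366))*(-23504 + f(26*9)) = (-433086 + (-300 - 1*(-366)))*(-23504 + 505) = (-433086 + (-300 + 366))*(-22999) = (-433086 + 66)*(-22999) = -433020*(-22999) = 9959026980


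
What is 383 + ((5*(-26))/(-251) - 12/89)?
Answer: 8564395/22339 ≈ 383.38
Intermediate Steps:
383 + ((5*(-26))/(-251) - 12/89) = 383 + (-130*(-1/251) - 12*1/89) = 383 + (130/251 - 12/89) = 383 + 8558/22339 = 8564395/22339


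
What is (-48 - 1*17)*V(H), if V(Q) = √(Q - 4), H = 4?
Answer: 0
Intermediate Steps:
V(Q) = √(-4 + Q)
(-48 - 1*17)*V(H) = (-48 - 1*17)*√(-4 + 4) = (-48 - 17)*√0 = -65*0 = 0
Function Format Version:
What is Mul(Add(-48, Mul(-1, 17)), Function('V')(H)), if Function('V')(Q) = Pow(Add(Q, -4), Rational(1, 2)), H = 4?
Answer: 0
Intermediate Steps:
Function('V')(Q) = Pow(Add(-4, Q), Rational(1, 2))
Mul(Add(-48, Mul(-1, 17)), Function('V')(H)) = Mul(Add(-48, Mul(-1, 17)), Pow(Add(-4, 4), Rational(1, 2))) = Mul(Add(-48, -17), Pow(0, Rational(1, 2))) = Mul(-65, 0) = 0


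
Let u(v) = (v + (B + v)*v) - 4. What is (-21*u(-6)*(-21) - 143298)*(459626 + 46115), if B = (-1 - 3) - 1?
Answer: -59981894082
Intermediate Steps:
B = -5 (B = -4 - 1 = -5)
u(v) = -4 + v + v*(-5 + v) (u(v) = (v + (-5 + v)*v) - 4 = (v + v*(-5 + v)) - 4 = -4 + v + v*(-5 + v))
(-21*u(-6)*(-21) - 143298)*(459626 + 46115) = (-21*(-4 + (-6)² - 4*(-6))*(-21) - 143298)*(459626 + 46115) = (-21*(-4 + 36 + 24)*(-21) - 143298)*505741 = (-21*56*(-21) - 143298)*505741 = (-1176*(-21) - 143298)*505741 = (24696 - 143298)*505741 = -118602*505741 = -59981894082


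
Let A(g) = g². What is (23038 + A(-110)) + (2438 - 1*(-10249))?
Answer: 47825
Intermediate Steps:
(23038 + A(-110)) + (2438 - 1*(-10249)) = (23038 + (-110)²) + (2438 - 1*(-10249)) = (23038 + 12100) + (2438 + 10249) = 35138 + 12687 = 47825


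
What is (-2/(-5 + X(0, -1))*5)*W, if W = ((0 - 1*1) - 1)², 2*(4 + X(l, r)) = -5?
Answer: 80/23 ≈ 3.4783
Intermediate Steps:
X(l, r) = -13/2 (X(l, r) = -4 + (½)*(-5) = -4 - 5/2 = -13/2)
W = 4 (W = ((0 - 1) - 1)² = (-1 - 1)² = (-2)² = 4)
(-2/(-5 + X(0, -1))*5)*W = (-2/(-5 - 13/2)*5)*4 = (-2/(-23/2)*5)*4 = (-2*(-2/23)*5)*4 = ((4/23)*5)*4 = (20/23)*4 = 80/23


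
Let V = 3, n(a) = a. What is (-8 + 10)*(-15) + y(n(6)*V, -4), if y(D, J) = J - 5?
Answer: -39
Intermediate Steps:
y(D, J) = -5 + J
(-8 + 10)*(-15) + y(n(6)*V, -4) = (-8 + 10)*(-15) + (-5 - 4) = 2*(-15) - 9 = -30 - 9 = -39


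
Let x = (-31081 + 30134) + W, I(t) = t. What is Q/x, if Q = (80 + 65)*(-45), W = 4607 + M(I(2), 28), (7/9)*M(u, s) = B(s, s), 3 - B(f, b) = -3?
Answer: -15225/8558 ≈ -1.7790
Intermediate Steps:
B(f, b) = 6 (B(f, b) = 3 - 1*(-3) = 3 + 3 = 6)
M(u, s) = 54/7 (M(u, s) = (9/7)*6 = 54/7)
W = 32303/7 (W = 4607 + 54/7 = 32303/7 ≈ 4614.7)
x = 25674/7 (x = (-31081 + 30134) + 32303/7 = -947 + 32303/7 = 25674/7 ≈ 3667.7)
Q = -6525 (Q = 145*(-45) = -6525)
Q/x = -6525/25674/7 = -6525*7/25674 = -15225/8558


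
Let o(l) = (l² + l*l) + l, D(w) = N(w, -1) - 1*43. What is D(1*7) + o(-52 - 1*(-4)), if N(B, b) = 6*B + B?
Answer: 4566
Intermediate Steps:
N(B, b) = 7*B
D(w) = -43 + 7*w (D(w) = 7*w - 1*43 = 7*w - 43 = -43 + 7*w)
o(l) = l + 2*l² (o(l) = (l² + l²) + l = 2*l² + l = l + 2*l²)
D(1*7) + o(-52 - 1*(-4)) = (-43 + 7*(1*7)) + (-52 - 1*(-4))*(1 + 2*(-52 - 1*(-4))) = (-43 + 7*7) + (-52 + 4)*(1 + 2*(-52 + 4)) = (-43 + 49) - 48*(1 + 2*(-48)) = 6 - 48*(1 - 96) = 6 - 48*(-95) = 6 + 4560 = 4566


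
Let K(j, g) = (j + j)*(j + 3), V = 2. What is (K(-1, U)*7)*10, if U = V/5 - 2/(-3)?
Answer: -280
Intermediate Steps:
U = 16/15 (U = 2/5 - 2/(-3) = 2*(1/5) - 2*(-1/3) = 2/5 + 2/3 = 16/15 ≈ 1.0667)
K(j, g) = 2*j*(3 + j) (K(j, g) = (2*j)*(3 + j) = 2*j*(3 + j))
(K(-1, U)*7)*10 = ((2*(-1)*(3 - 1))*7)*10 = ((2*(-1)*2)*7)*10 = -4*7*10 = -28*10 = -280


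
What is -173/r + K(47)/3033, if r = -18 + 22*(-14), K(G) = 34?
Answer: 535793/988758 ≈ 0.54188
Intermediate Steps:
r = -326 (r = -18 - 308 = -326)
-173/r + K(47)/3033 = -173/(-326) + 34/3033 = -173*(-1/326) + 34*(1/3033) = 173/326 + 34/3033 = 535793/988758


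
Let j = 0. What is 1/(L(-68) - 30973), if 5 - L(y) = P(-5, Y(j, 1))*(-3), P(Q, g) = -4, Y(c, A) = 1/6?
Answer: -1/30980 ≈ -3.2279e-5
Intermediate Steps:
Y(c, A) = ⅙
L(y) = -7 (L(y) = 5 - (-4)*(-3) = 5 - 1*12 = 5 - 12 = -7)
1/(L(-68) - 30973) = 1/(-7 - 30973) = 1/(-30980) = -1/30980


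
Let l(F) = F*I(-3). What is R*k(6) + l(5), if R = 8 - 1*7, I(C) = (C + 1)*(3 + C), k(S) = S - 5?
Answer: 1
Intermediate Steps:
k(S) = -5 + S
I(C) = (1 + C)*(3 + C)
l(F) = 0 (l(F) = F*(3 + (-3)² + 4*(-3)) = F*(3 + 9 - 12) = F*0 = 0)
R = 1 (R = 8 - 7 = 1)
R*k(6) + l(5) = 1*(-5 + 6) + 0 = 1*1 + 0 = 1 + 0 = 1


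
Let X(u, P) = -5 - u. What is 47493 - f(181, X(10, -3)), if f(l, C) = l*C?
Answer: 50208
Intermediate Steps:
f(l, C) = C*l
47493 - f(181, X(10, -3)) = 47493 - (-5 - 1*10)*181 = 47493 - (-5 - 10)*181 = 47493 - (-15)*181 = 47493 - 1*(-2715) = 47493 + 2715 = 50208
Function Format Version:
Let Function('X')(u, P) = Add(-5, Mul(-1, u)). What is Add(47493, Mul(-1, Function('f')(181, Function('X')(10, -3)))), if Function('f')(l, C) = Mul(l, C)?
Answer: 50208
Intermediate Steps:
Function('f')(l, C) = Mul(C, l)
Add(47493, Mul(-1, Function('f')(181, Function('X')(10, -3)))) = Add(47493, Mul(-1, Mul(Add(-5, Mul(-1, 10)), 181))) = Add(47493, Mul(-1, Mul(Add(-5, -10), 181))) = Add(47493, Mul(-1, Mul(-15, 181))) = Add(47493, Mul(-1, -2715)) = Add(47493, 2715) = 50208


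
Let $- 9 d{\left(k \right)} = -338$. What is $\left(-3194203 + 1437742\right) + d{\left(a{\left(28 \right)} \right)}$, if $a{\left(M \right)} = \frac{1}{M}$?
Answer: $- \frac{15807811}{9} \approx -1.7564 \cdot 10^{6}$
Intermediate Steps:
$d{\left(k \right)} = \frac{338}{9}$ ($d{\left(k \right)} = \left(- \frac{1}{9}\right) \left(-338\right) = \frac{338}{9}$)
$\left(-3194203 + 1437742\right) + d{\left(a{\left(28 \right)} \right)} = \left(-3194203 + 1437742\right) + \frac{338}{9} = -1756461 + \frac{338}{9} = - \frac{15807811}{9}$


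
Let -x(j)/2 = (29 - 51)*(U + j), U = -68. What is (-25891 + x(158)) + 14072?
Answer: -7859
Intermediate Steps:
x(j) = -2992 + 44*j (x(j) = -2*(29 - 51)*(-68 + j) = -(-44)*(-68 + j) = -2*(1496 - 22*j) = -2992 + 44*j)
(-25891 + x(158)) + 14072 = (-25891 + (-2992 + 44*158)) + 14072 = (-25891 + (-2992 + 6952)) + 14072 = (-25891 + 3960) + 14072 = -21931 + 14072 = -7859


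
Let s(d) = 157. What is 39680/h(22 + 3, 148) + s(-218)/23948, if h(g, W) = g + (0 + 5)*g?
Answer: 95028019/359220 ≈ 264.54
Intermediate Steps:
h(g, W) = 6*g (h(g, W) = g + 5*g = 6*g)
39680/h(22 + 3, 148) + s(-218)/23948 = 39680/((6*(22 + 3))) + 157/23948 = 39680/((6*25)) + 157*(1/23948) = 39680/150 + 157/23948 = 39680*(1/150) + 157/23948 = 3968/15 + 157/23948 = 95028019/359220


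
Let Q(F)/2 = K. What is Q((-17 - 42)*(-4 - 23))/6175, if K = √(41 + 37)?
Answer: 2*√78/6175 ≈ 0.0028605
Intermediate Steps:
K = √78 ≈ 8.8318
Q(F) = 2*√78
Q((-17 - 42)*(-4 - 23))/6175 = (2*√78)/6175 = (2*√78)*(1/6175) = 2*√78/6175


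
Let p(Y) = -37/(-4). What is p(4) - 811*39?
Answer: -126479/4 ≈ -31620.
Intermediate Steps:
p(Y) = 37/4 (p(Y) = -37*(-1/4) = 37/4)
p(4) - 811*39 = 37/4 - 811*39 = 37/4 - 31629 = -126479/4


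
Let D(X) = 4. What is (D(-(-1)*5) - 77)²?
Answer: 5329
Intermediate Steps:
(D(-(-1)*5) - 77)² = (4 - 77)² = (-73)² = 5329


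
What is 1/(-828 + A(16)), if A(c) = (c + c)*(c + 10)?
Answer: 1/4 ≈ 0.25000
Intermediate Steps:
A(c) = 2*c*(10 + c) (A(c) = (2*c)*(10 + c) = 2*c*(10 + c))
1/(-828 + A(16)) = 1/(-828 + 2*16*(10 + 16)) = 1/(-828 + 2*16*26) = 1/(-828 + 832) = 1/4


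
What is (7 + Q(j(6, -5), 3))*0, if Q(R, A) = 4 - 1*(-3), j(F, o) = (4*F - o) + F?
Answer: 0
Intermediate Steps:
j(F, o) = -o + 5*F (j(F, o) = (-o + 4*F) + F = -o + 5*F)
Q(R, A) = 7 (Q(R, A) = 4 + 3 = 7)
(7 + Q(j(6, -5), 3))*0 = (7 + 7)*0 = 14*0 = 0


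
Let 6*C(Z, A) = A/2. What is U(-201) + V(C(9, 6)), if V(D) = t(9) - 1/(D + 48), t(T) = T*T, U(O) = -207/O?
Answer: 532978/6499 ≈ 82.009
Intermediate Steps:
C(Z, A) = A/12 (C(Z, A) = (A/2)/6 = A/12)
t(T) = T²
V(D) = 81 - 1/(48 + D) (V(D) = 9² - 1/(D + 48) = 81 - 1/(48 + D))
U(-201) + V(C(9, 6)) = -207/(-201) + (3887 + 81*((1/12)*6))/(48 + (1/12)*6) = -207*(-1/201) + (3887 + 81*(½))/(48 + ½) = 69/67 + (3887 + 81/2)/(97/2) = 69/67 + (2/97)*(7855/2) = 69/67 + 7855/97 = 532978/6499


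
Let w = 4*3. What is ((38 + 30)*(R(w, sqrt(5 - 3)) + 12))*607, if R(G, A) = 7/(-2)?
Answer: 350846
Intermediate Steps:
w = 12
R(G, A) = -7/2 (R(G, A) = 7*(-1/2) = -7/2)
((38 + 30)*(R(w, sqrt(5 - 3)) + 12))*607 = ((38 + 30)*(-7/2 + 12))*607 = (68*(17/2))*607 = 578*607 = 350846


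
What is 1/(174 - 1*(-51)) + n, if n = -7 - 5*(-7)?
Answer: 6301/225 ≈ 28.004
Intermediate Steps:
n = 28 (n = -7 + 35 = 28)
1/(174 - 1*(-51)) + n = 1/(174 - 1*(-51)) + 28 = 1/(174 + 51) + 28 = 1/225 + 28 = 6301/225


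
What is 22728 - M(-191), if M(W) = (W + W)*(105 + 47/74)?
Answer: 2333983/37 ≈ 63081.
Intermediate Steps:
M(W) = 7817*W/37 (M(W) = (2*W)*(105 + 47*(1/74)) = (2*W)*(105 + 47/74) = (2*W)*(7817/74) = 7817*W/37)
22728 - M(-191) = 22728 - 7817*(-191)/37 = 22728 - 1*(-1493047/37) = 22728 + 1493047/37 = 2333983/37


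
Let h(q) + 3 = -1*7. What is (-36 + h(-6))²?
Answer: 2116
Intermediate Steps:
h(q) = -10 (h(q) = -3 - 1*7 = -3 - 7 = -10)
(-36 + h(-6))² = (-36 - 10)² = (-46)² = 2116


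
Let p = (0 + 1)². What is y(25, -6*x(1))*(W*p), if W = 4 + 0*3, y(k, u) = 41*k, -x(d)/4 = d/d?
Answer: 4100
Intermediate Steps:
x(d) = -4 (x(d) = -4*d/d = -4*1 = -4)
p = 1 (p = 1² = 1)
W = 4 (W = 4 + 0 = 4)
y(25, -6*x(1))*(W*p) = (41*25)*(4*1) = 1025*4 = 4100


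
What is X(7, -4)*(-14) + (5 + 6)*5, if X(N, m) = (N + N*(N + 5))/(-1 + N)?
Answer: -472/3 ≈ -157.33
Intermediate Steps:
X(N, m) = (N + N*(5 + N))/(-1 + N)
X(7, -4)*(-14) + (5 + 6)*5 = (7*(6 + 7)/(-1 + 7))*(-14) + (5 + 6)*5 = (7*13/6)*(-14) + 11*5 = (7*(⅙)*13)*(-14) + 55 = (91/6)*(-14) + 55 = -637/3 + 55 = -472/3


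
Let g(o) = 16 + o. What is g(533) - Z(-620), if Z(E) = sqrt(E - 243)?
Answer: 549 - I*sqrt(863) ≈ 549.0 - 29.377*I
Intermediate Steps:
Z(E) = sqrt(-243 + E)
g(533) - Z(-620) = (16 + 533) - sqrt(-243 - 620) = 549 - sqrt(-863) = 549 - I*sqrt(863)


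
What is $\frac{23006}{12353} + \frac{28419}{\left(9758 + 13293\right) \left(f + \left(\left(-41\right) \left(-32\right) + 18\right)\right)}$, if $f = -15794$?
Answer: $\frac{7670071670077}{4118609579392} \approx 1.8623$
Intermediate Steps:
$\frac{23006}{12353} + \frac{28419}{\left(9758 + 13293\right) \left(f + \left(\left(-41\right) \left(-32\right) + 18\right)\right)} = \frac{23006}{12353} + \frac{28419}{\left(9758 + 13293\right) \left(-15794 + \left(\left(-41\right) \left(-32\right) + 18\right)\right)} = 23006 \cdot \frac{1}{12353} + \frac{28419}{23051 \left(-15794 + \left(1312 + 18\right)\right)} = \frac{23006}{12353} + \frac{28419}{23051 \left(-15794 + 1330\right)} = \frac{23006}{12353} + \frac{28419}{23051 \left(-14464\right)} = \frac{23006}{12353} + \frac{28419}{-333409664} = \frac{23006}{12353} + 28419 \left(- \frac{1}{333409664}\right) = \frac{23006}{12353} - \frac{28419}{333409664} = \frac{7670071670077}{4118609579392}$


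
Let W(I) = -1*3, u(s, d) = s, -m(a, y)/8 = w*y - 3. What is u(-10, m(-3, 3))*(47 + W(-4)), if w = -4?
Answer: -440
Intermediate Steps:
m(a, y) = 24 + 32*y (m(a, y) = -8*(-4*y - 3) = -8*(-3 - 4*y) = 24 + 32*y)
W(I) = -3
u(-10, m(-3, 3))*(47 + W(-4)) = -10*(47 - 3) = -10*44 = -440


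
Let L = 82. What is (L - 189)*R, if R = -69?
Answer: 7383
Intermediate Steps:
(L - 189)*R = (82 - 189)*(-69) = -107*(-69) = 7383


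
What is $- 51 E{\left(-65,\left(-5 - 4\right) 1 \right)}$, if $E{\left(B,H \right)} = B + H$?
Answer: $3774$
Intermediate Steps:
$- 51 E{\left(-65,\left(-5 - 4\right) 1 \right)} = - 51 \left(-65 + \left(-5 - 4\right) 1\right) = - 51 \left(-65 - 9\right) = \left(-51\right) \left(-74\right) = 3774$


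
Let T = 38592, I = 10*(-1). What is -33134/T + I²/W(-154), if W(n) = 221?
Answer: -1731707/4264416 ≈ -0.40608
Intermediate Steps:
I = -10
-33134/T + I²/W(-154) = -33134/38592 + (-10)²/221 = -33134*1/38592 + 100*(1/221) = -16567/19296 + 100/221 = -1731707/4264416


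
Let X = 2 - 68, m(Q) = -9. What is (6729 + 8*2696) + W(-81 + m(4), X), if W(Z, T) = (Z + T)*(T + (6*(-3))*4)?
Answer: 49825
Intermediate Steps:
X = -66
W(Z, T) = (-72 + T)*(T + Z) (W(Z, T) = (T + Z)*(T - 18*4) = (T + Z)*(T - 72) = (T + Z)*(-72 + T) = (-72 + T)*(T + Z))
(6729 + 8*2696) + W(-81 + m(4), X) = (6729 + 8*2696) + ((-66)**2 - 72*(-66) - 72*(-81 - 9) - 66*(-81 - 9)) = (6729 + 21568) + (4356 + 4752 - 72*(-90) - 66*(-90)) = 28297 + (4356 + 4752 + 6480 + 5940) = 28297 + 21528 = 49825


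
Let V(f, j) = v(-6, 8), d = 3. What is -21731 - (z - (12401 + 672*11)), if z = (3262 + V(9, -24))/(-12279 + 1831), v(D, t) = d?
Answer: -31003/16 ≈ -1937.7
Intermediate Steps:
v(D, t) = 3
V(f, j) = 3
z = -5/16 (z = (3262 + 3)/(-12279 + 1831) = 3265/(-10448) = 3265*(-1/10448) = -5/16 ≈ -0.31250)
-21731 - (z - (12401 + 672*11)) = -21731 - (-5/16 - (12401 + 672*11)) = -21731 - (-5/16 - (12401 + 7392)) = -21731 - (-5/16 - 1*19793) = -21731 - (-5/16 - 19793) = -21731 - 1*(-316693/16) = -21731 + 316693/16 = -31003/16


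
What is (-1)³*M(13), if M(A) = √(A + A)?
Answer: -√26 ≈ -5.0990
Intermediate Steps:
M(A) = √2*√A (M(A) = √(2*A) = √2*√A)
(-1)³*M(13) = (-1)³*(√2*√13) = -√26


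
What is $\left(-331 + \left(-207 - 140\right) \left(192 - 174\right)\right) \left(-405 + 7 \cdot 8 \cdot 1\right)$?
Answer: $2295373$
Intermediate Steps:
$\left(-331 + \left(-207 - 140\right) \left(192 - 174\right)\right) \left(-405 + 7 \cdot 8 \cdot 1\right) = \left(-331 - 6246\right) \left(-405 + 56 \cdot 1\right) = \left(-331 - 6246\right) \left(-405 + 56\right) = \left(-6577\right) \left(-349\right) = 2295373$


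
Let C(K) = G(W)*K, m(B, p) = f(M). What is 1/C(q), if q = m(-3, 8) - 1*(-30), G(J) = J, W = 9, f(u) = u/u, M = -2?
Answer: 1/279 ≈ 0.0035842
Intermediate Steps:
f(u) = 1
m(B, p) = 1
q = 31 (q = 1 - 1*(-30) = 1 + 30 = 31)
C(K) = 9*K
1/C(q) = 1/(9*31) = 1/279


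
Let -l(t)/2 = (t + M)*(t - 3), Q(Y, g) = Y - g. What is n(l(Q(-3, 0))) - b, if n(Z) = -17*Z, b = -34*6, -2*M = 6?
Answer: 1428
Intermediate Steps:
M = -3 (M = -½*6 = -3)
b = -204
l(t) = -2*(-3 + t)² (l(t) = -2*(t - 3)*(t - 3) = -2*(-3 + t)*(-3 + t) = -2*(-3 + t)²)
n(l(Q(-3, 0))) - b = -17*(-18 - 2*(-3 - 1*0)² + 12*(-3 - 1*0)) - 1*(-204) = -17*(-18 - 2*(-3 + 0)² + 12*(-3 + 0)) + 204 = -17*(-18 - 2*(-3)² + 12*(-3)) + 204 = -17*(-18 - 2*9 - 36) + 204 = -17*(-18 - 18 - 36) + 204 = -17*(-72) + 204 = 1224 + 204 = 1428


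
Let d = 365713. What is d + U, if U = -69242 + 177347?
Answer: 473818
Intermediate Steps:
U = 108105
d + U = 365713 + 108105 = 473818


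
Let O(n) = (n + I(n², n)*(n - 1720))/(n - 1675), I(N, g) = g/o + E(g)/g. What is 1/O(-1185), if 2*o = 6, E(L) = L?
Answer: -572/228677 ≈ -0.0025013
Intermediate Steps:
o = 3 (o = (½)*6 = 3)
I(N, g) = 1 + g/3 (I(N, g) = g/3 + g/g = g*(⅓) + 1 = g/3 + 1 = 1 + g/3)
O(n) = (n + (1 + n/3)*(-1720 + n))/(-1675 + n) (O(n) = (n + (1 + n/3)*(n - 1720))/(n - 1675) = (n + (1 + n/3)*(-1720 + n))/(-1675 + n))
1/O(-1185) = 1/((-5160 + (-1185)² - 1714*(-1185))/(3*(-1675 - 1185))) = 1/((⅓)*(-5160 + 1404225 + 2031090)/(-2860)) = 1/((⅓)*(-1/2860)*3430155) = 1/(-228677/572) = -572/228677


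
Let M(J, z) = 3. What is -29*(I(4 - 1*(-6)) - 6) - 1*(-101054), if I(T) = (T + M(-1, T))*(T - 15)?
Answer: 103113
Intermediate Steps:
I(T) = (-15 + T)*(3 + T) (I(T) = (T + 3)*(T - 15) = (3 + T)*(-15 + T) = (-15 + T)*(3 + T))
-29*(I(4 - 1*(-6)) - 6) - 1*(-101054) = -29*((-45 + (4 - 1*(-6))**2 - 12*(4 - 1*(-6))) - 6) - 1*(-101054) = -29*((-45 + (4 + 6)**2 - 12*(4 + 6)) - 6) + 101054 = -29*((-45 + 10**2 - 12*10) - 6) + 101054 = -29*((-45 + 100 - 120) - 6) + 101054 = -29*(-65 - 6) + 101054 = -29*(-71) + 101054 = 2059 + 101054 = 103113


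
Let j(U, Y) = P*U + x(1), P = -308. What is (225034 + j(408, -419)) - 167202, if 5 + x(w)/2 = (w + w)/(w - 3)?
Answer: -67844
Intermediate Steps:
x(w) = -10 + 4*w/(-3 + w) (x(w) = -10 + 2*((w + w)/(w - 3)) = -10 + 2*((2*w)/(-3 + w)) = -10 + 2*(2*w/(-3 + w)) = -10 + 4*w/(-3 + w))
j(U, Y) = -12 - 308*U (j(U, Y) = -308*U + 6*(5 - 1*1)/(-3 + 1) = -308*U + 6*(5 - 1)/(-2) = -308*U + 6*(-½)*4 = -308*U - 12 = -12 - 308*U)
(225034 + j(408, -419)) - 167202 = (225034 + (-12 - 308*408)) - 167202 = (225034 + (-12 - 125664)) - 167202 = (225034 - 125676) - 167202 = 99358 - 167202 = -67844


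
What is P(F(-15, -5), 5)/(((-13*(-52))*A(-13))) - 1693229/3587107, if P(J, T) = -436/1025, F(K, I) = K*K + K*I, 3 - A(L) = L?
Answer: -4693344491063/9942025761200 ≈ -0.47207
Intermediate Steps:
A(L) = 3 - L
F(K, I) = K² + I*K
P(J, T) = -436/1025 (P(J, T) = -436*1/1025 = -436/1025)
P(F(-15, -5), 5)/(((-13*(-52))*A(-13))) - 1693229/3587107 = -436*1/(676*(3 - 1*(-13)))/1025 - 1693229/3587107 = -436*1/(676*(3 + 13))/1025 - 1693229*1/3587107 = -436/(1025*(676*16)) - 1693229/3587107 = -436/1025/10816 - 1693229/3587107 = -436/1025*1/10816 - 1693229/3587107 = -109/2771600 - 1693229/3587107 = -4693344491063/9942025761200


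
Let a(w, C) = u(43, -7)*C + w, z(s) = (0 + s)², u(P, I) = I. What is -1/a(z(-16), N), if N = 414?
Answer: 1/2642 ≈ 0.00037850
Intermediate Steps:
z(s) = s²
a(w, C) = w - 7*C (a(w, C) = -7*C + w = w - 7*C)
-1/a(z(-16), N) = -1/((-16)² - 7*414) = -1/(256 - 2898) = -1/(-2642) = -1*(-1/2642) = 1/2642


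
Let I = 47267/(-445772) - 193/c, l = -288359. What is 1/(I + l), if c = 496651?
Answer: -221393109572/63840719244309161 ≈ -3.4679e-6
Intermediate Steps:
I = -23561236813/221393109572 (I = 47267/(-445772) - 193/496651 = 47267*(-1/445772) - 193*1/496651 = -47267/445772 - 193/496651 = -23561236813/221393109572 ≈ -0.10642)
1/(I + l) = 1/(-23561236813/221393109572 - 288359) = 1/(-63840719244309161/221393109572) = -221393109572/63840719244309161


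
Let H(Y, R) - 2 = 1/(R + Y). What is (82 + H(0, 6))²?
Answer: 255025/36 ≈ 7084.0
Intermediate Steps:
H(Y, R) = 2 + 1/(R + Y)
(82 + H(0, 6))² = (82 + (1 + 2*6 + 2*0)/(6 + 0))² = (82 + (1 + 12 + 0)/6)² = (82 + (⅙)*13)² = (82 + 13/6)² = (505/6)² = 255025/36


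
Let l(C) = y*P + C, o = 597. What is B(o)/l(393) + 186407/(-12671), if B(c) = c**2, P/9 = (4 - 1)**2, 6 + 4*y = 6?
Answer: 1480933496/1659901 ≈ 892.18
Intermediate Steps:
y = 0 (y = -3/2 + (1/4)*6 = -3/2 + 3/2 = 0)
P = 81 (P = 9*(4 - 1)**2 = 9*3**2 = 9*9 = 81)
l(C) = C (l(C) = 0*81 + C = 0 + C = C)
B(o)/l(393) + 186407/(-12671) = 597**2/393 + 186407/(-12671) = 356409*(1/393) + 186407*(-1/12671) = 118803/131 - 186407/12671 = 1480933496/1659901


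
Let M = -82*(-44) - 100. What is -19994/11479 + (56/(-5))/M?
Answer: -6756492/3871955 ≈ -1.7450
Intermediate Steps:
M = 3508 (M = 3608 - 100 = 3508)
-19994/11479 + (56/(-5))/M = -19994/11479 + (56/(-5))/3508 = -19994*1/11479 - 1/5*56*(1/3508) = -1538/883 - 56/5*1/3508 = -1538/883 - 14/4385 = -6756492/3871955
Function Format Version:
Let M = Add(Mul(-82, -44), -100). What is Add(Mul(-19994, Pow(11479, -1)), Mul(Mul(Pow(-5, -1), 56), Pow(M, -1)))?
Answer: Rational(-6756492, 3871955) ≈ -1.7450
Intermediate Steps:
M = 3508 (M = Add(3608, -100) = 3508)
Add(Mul(-19994, Pow(11479, -1)), Mul(Mul(Pow(-5, -1), 56), Pow(M, -1))) = Add(Mul(-19994, Pow(11479, -1)), Mul(Mul(Pow(-5, -1), 56), Pow(3508, -1))) = Add(Mul(-19994, Rational(1, 11479)), Mul(Mul(Rational(-1, 5), 56), Rational(1, 3508))) = Add(Rational(-1538, 883), Mul(Rational(-56, 5), Rational(1, 3508))) = Add(Rational(-1538, 883), Rational(-14, 4385)) = Rational(-6756492, 3871955)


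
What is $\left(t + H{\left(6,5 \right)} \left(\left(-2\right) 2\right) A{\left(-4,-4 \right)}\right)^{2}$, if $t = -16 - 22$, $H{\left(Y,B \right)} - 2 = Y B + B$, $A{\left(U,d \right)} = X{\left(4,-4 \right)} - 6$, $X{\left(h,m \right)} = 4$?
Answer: $66564$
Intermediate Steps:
$A{\left(U,d \right)} = -2$ ($A{\left(U,d \right)} = 4 - 6 = -2$)
$H{\left(Y,B \right)} = 2 + B + B Y$ ($H{\left(Y,B \right)} = 2 + \left(Y B + B\right) = 2 + \left(B Y + B\right) = 2 + \left(B + B Y\right) = 2 + B + B Y$)
$t = -38$ ($t = -16 - 22 = -38$)
$\left(t + H{\left(6,5 \right)} \left(\left(-2\right) 2\right) A{\left(-4,-4 \right)}\right)^{2} = \left(-38 + \left(2 + 5 + 5 \cdot 6\right) \left(\left(-2\right) 2\right) \left(-2\right)\right)^{2} = \left(-38 + \left(2 + 5 + 30\right) \left(-4\right) \left(-2\right)\right)^{2} = \left(-38 + 37 \left(-4\right) \left(-2\right)\right)^{2} = \left(-38 - -296\right)^{2} = \left(-38 + 296\right)^{2} = 258^{2} = 66564$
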